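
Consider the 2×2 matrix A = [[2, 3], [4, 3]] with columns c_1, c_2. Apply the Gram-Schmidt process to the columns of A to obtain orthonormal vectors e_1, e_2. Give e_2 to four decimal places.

c_1 = (2, 4); ‖c_1‖ = 4.4721, so e_1 = (0.4472, 0.8944).
e_1·c_2 = 0.4472·3 + 0.8944·3 = 4.0249.
u_2 = c_2 − 4.0249·e_1 = (1.2000, -0.6000).
‖u_2‖ = 1.3416, so e_2 = (0.8944, -0.4472).

e_2 = (0.8944, -0.4472)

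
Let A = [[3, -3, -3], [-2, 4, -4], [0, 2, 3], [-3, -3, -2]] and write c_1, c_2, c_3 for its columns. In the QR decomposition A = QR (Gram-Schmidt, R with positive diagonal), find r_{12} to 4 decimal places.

e_1 = c_1/‖c_1‖ = (3, -2, 0, -3)/4.6904 = (0.6396, -0.4264, 0.0000, -0.6396).
r_{12} = e_1·c_2 = -1.7056.

r_{12} = -1.7056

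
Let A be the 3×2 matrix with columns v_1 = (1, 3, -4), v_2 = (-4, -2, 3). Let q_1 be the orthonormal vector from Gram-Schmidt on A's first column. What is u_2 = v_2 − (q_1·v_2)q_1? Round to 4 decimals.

u_2 = (-3.1538, 0.5385, -0.3846)

v_1 = (1, 3, -4); ‖v_1‖ = 5.0990, so q_1 = (0.1961, 0.5883, -0.7845).
q_1·v_2 = 0.1961·(-4) + 0.5883·(-2) + (-0.7845)·3 = -4.3146.
u_2 = v_2 + 4.3146·q_1 = (-3.1538, 0.5385, -0.3846).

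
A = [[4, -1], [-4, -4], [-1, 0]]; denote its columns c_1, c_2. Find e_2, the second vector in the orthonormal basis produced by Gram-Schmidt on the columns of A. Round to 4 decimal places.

e_1 = c_1/‖c_1‖ = (4, -4, -1)/5.7446 = (0.6963, -0.6963, -0.1741).
r_{12} = e_1·c_2 = 2.0889.
u_2 = c_2 − 2.0889·e_1 = (-2.4545, -2.5455, 0.3636).
‖u_2‖ = 3.5548, so e_2 = (-0.6905, -0.7161, 0.1023).

e_2 = (-0.6905, -0.7161, 0.1023)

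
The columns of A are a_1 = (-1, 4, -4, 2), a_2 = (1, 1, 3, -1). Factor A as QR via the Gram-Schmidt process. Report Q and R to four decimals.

e_1 = a_1/‖a_1‖ = (-1, 4, -4, 2)/6.0828 = (-0.1644, 0.6576, -0.6576, 0.3288).
r_{12} = e_1·a_2 = -1.8084.
u_2 = a_2 + 1.8084·e_1 = (0.7027, 2.1892, 1.8108, -0.4054).
‖u_2‖ = 2.9546, so e_2 = (0.2378, 0.7409, 0.6129, -0.1372).

Q = [[-0.1644, 0.2378], [0.6576, 0.7409], [-0.6576, 0.6129], [0.3288, -0.1372]], R = [[6.0828, -1.8084], [0.0000, 2.9546]]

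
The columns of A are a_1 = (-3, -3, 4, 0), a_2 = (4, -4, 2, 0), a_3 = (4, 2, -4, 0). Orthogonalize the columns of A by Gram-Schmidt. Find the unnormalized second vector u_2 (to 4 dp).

q_1 = a_1/‖a_1‖ = (-3, -3, 4, 0)/5.8310 = (-0.5145, -0.5145, 0.6860, 0.0000).
r_{12} = q_1·a_2 = 1.3720.
u_2 = a_2 − 1.3720·q_1 = (4.7059, -3.2941, 1.0588, 0.0000).

u_2 = (4.7059, -3.2941, 1.0588, 0.0000)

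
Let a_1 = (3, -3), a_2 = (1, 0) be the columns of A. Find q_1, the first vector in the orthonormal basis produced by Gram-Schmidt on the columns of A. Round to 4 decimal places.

q_1 = (0.7071, -0.7071)

q_1 = a_1/‖a_1‖ = (3, -3)/4.2426 = (0.7071, -0.7071).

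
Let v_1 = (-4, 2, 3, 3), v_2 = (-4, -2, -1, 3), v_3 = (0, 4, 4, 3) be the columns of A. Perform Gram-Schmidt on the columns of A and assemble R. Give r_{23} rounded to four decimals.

r_{23} = -3.6118

q_1 = v_1/‖v_1‖ = (-4, 2, 3, 3)/6.1644 = (-0.6489, 0.3244, 0.4867, 0.4867).
r_{12} = q_1·v_2 = 2.9200.
u_2 = v_2 − 2.9200·q_1 = (-2.1053, -2.9474, -2.4211, 1.5789).
‖u_2‖ = 4.6340, so q_2 = (-0.4543, -0.6360, -0.5225, 0.3407).
r_{23} = q_2·v_3 = -3.6118.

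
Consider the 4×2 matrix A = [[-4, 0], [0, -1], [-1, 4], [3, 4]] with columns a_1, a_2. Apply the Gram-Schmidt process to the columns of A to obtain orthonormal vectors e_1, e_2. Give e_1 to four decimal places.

a_1 = (-4, 0, -1, 3); ‖a_1‖ = 5.0990, so e_1 = (-0.7845, 0.0000, -0.1961, 0.5883).

e_1 = (-0.7845, 0.0000, -0.1961, 0.5883)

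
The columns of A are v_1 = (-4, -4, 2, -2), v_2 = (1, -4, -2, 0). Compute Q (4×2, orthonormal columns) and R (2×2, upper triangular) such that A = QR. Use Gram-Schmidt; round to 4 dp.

q_1 = v_1/‖v_1‖ = (-4, -4, 2, -2)/6.3246 = (-0.6325, -0.6325, 0.3162, -0.3162).
r_{12} = q_1·v_2 = 1.2649.
u_2 = v_2 − 1.2649·q_1 = (1.8000, -3.2000, -2.4000, 0.4000).
‖u_2‖ = 4.4045, so q_2 = (0.4087, -0.7265, -0.5449, 0.0908).

Q = [[-0.6325, 0.4087], [-0.6325, -0.7265], [0.3162, -0.5449], [-0.3162, 0.0908]], R = [[6.3246, 1.2649], [0.0000, 4.4045]]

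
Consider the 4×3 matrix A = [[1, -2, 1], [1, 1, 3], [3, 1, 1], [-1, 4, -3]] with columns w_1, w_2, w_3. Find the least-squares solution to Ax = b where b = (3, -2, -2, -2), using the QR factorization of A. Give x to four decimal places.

x = (-0.0636, -1.0182, -0.4273)

q_1 = w_1/‖w_1‖ = (1, 1, 3, -1)/3.4641 = (0.2887, 0.2887, 0.8660, -0.2887).
r_{12} = q_1·w_2 = -0.5774.
u_2 = w_2 + 0.5774·q_1 = (-1.8333, 1.1667, 1.5000, 3.8333).
‖u_2‖ = 4.6547, so q_2 = (-0.3939, 0.2506, 0.3223, 0.8235).
r_{13} = q_1·w_3 = 2.8868; r_{23} = q_2·w_3 = -1.7903.
u_3 = w_3 − 2.8868·q_1 + 1.7903·q_2 = (-0.5385, 2.6154, -0.9231, -0.6923).
‖u_3‖ = 2.9089, so q_3 = (-0.1851, 0.8991, -0.3173, -0.2380).
Qᵀb = (-0.8660, -3.9744, -1.2429).
Back-substitute: x_3 = -1.2429/2.9089 = -0.4273.
x_2 = (-3.9744 + 1.7903·(-0.4273))/4.6547 = -1.0182.
x_1 = (-0.8660 + 0.5774·(-1.0182) − 2.8868·(-0.4273))/3.4641 = -0.0636.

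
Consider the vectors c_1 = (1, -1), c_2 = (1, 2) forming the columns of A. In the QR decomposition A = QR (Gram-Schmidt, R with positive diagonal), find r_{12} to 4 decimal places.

c_1 = (1, -1); ‖c_1‖ = 1.4142, so e_1 = (0.7071, -0.7071).
r_{12} = e_1·c_2 = -0.7071.

r_{12} = -0.7071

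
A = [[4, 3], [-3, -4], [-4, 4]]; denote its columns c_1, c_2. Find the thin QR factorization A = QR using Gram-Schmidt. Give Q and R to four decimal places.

Q = [[0.6247, 0.3534], [-0.4685, -0.5437], [-0.6247, 0.7612]], R = [[6.4031, 1.2494], [0.0000, 6.2800]]

c_1 = (4, -3, -4); ‖c_1‖ = 6.4031, so q_1 = (0.6247, -0.4685, -0.6247).
q_1·c_2 = 0.6247·3 + (-0.4685)·(-4) + (-0.6247)·4 = 1.2494.
u_2 = c_2 − 1.2494·q_1 = (2.2195, -3.4146, 4.7805).
‖u_2‖ = 6.2800, so q_2 = (0.3534, -0.5437, 0.7612).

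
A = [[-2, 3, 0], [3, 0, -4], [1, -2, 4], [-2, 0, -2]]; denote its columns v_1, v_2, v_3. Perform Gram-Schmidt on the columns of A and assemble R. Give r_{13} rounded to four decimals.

r_{13} = -0.9428

q_1 = v_1/‖v_1‖ = (-2, 3, 1, -2)/4.2426 = (-0.4714, 0.7071, 0.2357, -0.4714).
r_{13} = q_1·v_3 = -0.9428.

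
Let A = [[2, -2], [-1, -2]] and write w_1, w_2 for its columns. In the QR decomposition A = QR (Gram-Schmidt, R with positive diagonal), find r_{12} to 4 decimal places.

r_{12} = -0.8944

q_1 = w_1/‖w_1‖ = (2, -1)/2.2361 = (0.8944, -0.4472).
r_{12} = q_1·w_2 = -0.8944.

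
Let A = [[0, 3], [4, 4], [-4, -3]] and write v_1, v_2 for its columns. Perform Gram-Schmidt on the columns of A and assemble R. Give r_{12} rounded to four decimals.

r_{12} = 4.9497

v_1 = (0, 4, -4); ‖v_1‖ = 5.6569, so e_1 = (0.0000, 0.7071, -0.7071).
r_{12} = e_1·v_2 = 4.9497.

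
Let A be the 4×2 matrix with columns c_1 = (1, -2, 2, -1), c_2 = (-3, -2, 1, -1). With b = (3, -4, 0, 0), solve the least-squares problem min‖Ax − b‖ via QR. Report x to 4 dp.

x = (1.2612, -0.4030)

e_1 = c_1/‖c_1‖ = (1, -2, 2, -1)/3.1623 = (0.3162, -0.6325, 0.6325, -0.3162).
r_{12} = e_1·c_2 = 1.2649.
u_2 = c_2 − 1.2649·e_1 = (-3.4000, -1.2000, 0.2000, -0.6000).
‖u_2‖ = 3.6606, so e_2 = (-0.9288, -0.3278, 0.0546, -0.1639).
Qᵀb = (3.4785, -1.4752).
Back-substitute: x_2 = -1.4752/3.6606 = -0.4030.
x_1 = (3.4785 − 1.2649·(-0.4030))/3.1623 = 1.2612.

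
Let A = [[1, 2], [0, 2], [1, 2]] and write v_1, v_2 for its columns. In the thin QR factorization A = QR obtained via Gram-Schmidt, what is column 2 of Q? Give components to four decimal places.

e_1 = v_1/‖v_1‖ = (1, 0, 1)/1.4142 = (0.7071, 0.0000, 0.7071).
r_{12} = e_1·v_2 = 2.8284.
u_2 = v_2 − 2.8284·e_1 = (0.0000, 2.0000, 0.0000).
‖u_2‖ = 2.0000, so e_2 = (0.0000, 1.0000, 0.0000).

e_2 = (0.0000, 1.0000, 0.0000)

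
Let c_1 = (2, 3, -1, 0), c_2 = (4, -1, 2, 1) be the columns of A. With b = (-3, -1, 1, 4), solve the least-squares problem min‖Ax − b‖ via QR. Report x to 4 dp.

c_1 = (2, 3, -1, 0); ‖c_1‖ = 3.7417, so q_1 = (0.5345, 0.8018, -0.2673, 0.0000).
q_1·c_2 = 0.5345·4 + 0.8018·(-1) + (-0.2673)·2 + 0.0000·1 = 0.8018.
u_2 = c_2 − 0.8018·q_1 = (3.5714, -1.6429, 2.2143, 1.0000).
‖u_2‖ = 4.6214, so q_2 = (0.7728, -0.3555, 0.4791, 0.2164).
Qᵀb = (-2.6726, -0.6182).
Back-substitute: x_2 = -0.6182/4.6214 = -0.1338.
x_1 = (-2.6726 − 0.8018·(-0.1338))/3.7417 = -0.6856.

x = (-0.6856, -0.1338)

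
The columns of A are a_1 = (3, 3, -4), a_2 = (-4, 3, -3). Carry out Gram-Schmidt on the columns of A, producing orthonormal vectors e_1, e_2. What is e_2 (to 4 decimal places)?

e_2 = (-0.8526, 0.3923, -0.3452)

a_1 = (3, 3, -4); ‖a_1‖ = 5.8310, so e_1 = (0.5145, 0.5145, -0.6860).
e_1·a_2 = 0.5145·(-4) + 0.5145·3 + (-0.6860)·(-3) = 1.5435.
u_2 = a_2 − 1.5435·e_1 = (-4.7941, 2.2059, -1.9412).
‖u_2‖ = 5.6230, so e_2 = (-0.8526, 0.3923, -0.3452).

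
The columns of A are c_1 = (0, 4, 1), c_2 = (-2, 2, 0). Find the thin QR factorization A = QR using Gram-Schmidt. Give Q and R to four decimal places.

Q = [[0.0000, -0.9718], [0.9701, 0.0572], [0.2425, -0.2287]], R = [[4.1231, 1.9403], [0.0000, 2.0580]]

c_1 = (0, 4, 1); ‖c_1‖ = 4.1231, so q_1 = (0.0000, 0.9701, 0.2425).
q_1·c_2 = 0.0000·(-2) + 0.9701·2 + 0.2425·0 = 1.9403.
u_2 = c_2 − 1.9403·q_1 = (-2.0000, 0.1176, -0.4706).
‖u_2‖ = 2.0580, so q_2 = (-0.9718, 0.0572, -0.2287).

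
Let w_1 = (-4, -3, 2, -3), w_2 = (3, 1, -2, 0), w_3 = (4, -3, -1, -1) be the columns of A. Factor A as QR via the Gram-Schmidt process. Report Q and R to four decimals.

w_1 = (-4, -3, 2, -3); ‖w_1‖ = 6.1644, so q_1 = (-0.6489, -0.4867, 0.3244, -0.4867).
q_1·w_2 = (-0.6489)·3 + (-0.4867)·1 + 0.3244·(-2) + (-0.4867)·0 = -3.0822.
u_2 = w_2 + 3.0822·q_1 = (1.0000, -0.5000, -1.0000, -1.5000).
‖u_2‖ = 2.1213, so q_2 = (0.4714, -0.2357, -0.4714, -0.7071).
q_1·w_3 = (-0.6489)·4 + (-0.4867)·(-3) + 0.3244·(-1) + (-0.4867)·(-1) = -0.9733; q_2·w_3 = 0.4714·4 + (-0.2357)·(-3) + (-0.4714)·(-1) + (-0.7071)·(-1) = 3.7712.
u_3 = w_3 + 0.9733·q_1 − 3.7712·q_2 = (1.5906, -2.5848, 1.0936, 1.1930).
‖u_3‖ = 3.4395, so q_3 = (0.4625, -0.7515, 0.3179, 0.3468).

Q = [[-0.6489, 0.4714, 0.4625], [-0.4867, -0.2357, -0.7515], [0.3244, -0.4714, 0.3179], [-0.4867, -0.7071, 0.3468]], R = [[6.1644, -3.0822, -0.9733], [0.0000, 2.1213, 3.7712], [0.0000, 0.0000, 3.4395]]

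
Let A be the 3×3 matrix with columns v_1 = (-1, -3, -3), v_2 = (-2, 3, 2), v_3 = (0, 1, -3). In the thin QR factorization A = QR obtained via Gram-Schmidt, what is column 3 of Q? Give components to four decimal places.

e_3 = (0.2417, 0.6447, -0.7252)

v_1 = (-1, -3, -3); ‖v_1‖ = 4.3589, so e_1 = (-0.2294, -0.6882, -0.6882).
e_1·v_2 = (-0.2294)·(-2) + (-0.6882)·3 + (-0.6882)·2 = -2.9824.
u_2 = v_2 + 2.9824·e_1 = (-2.6842, 0.9474, -0.0526).
‖u_2‖ = 2.8470, so e_2 = (-0.9428, 0.3328, -0.0185).
e_1·v_3 = (-0.2294)·0 + (-0.6882)·1 + (-0.6882)·(-3) = 1.3765; e_2·v_3 = (-0.9428)·0 + 0.3328·1 + (-0.0185)·(-3) = 0.3882.
u_3 = v_3 − 1.3765·e_1 − 0.3882·e_2 = (0.6818, 1.8182, -2.0455).
‖u_3‖ = 2.8204, so e_3 = (0.2417, 0.6447, -0.7252).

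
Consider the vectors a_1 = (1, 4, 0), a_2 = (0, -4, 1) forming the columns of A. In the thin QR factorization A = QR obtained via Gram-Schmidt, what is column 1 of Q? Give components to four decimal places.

e_1 = (0.2425, 0.9701, 0.0000)

e_1 = a_1/‖a_1‖ = (1, 4, 0)/4.1231 = (0.2425, 0.9701, 0.0000).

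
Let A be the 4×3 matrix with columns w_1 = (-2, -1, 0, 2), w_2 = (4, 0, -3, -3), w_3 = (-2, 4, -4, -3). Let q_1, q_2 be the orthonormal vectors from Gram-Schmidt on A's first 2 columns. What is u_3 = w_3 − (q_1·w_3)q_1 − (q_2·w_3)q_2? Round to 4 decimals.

u_3 = (-3.6000, 3.8000, -3.1000, -1.7000)

w_1 = (-2, -1, 0, 2); ‖w_1‖ = 3.0000, so q_1 = (-0.6667, -0.3333, 0.0000, 0.6667).
q_1·w_2 = (-0.6667)·4 + (-0.3333)·0 + 0.0000·(-3) + 0.6667·(-3) = -4.6667.
u_2 = w_2 + 4.6667·q_1 = (0.8889, -1.5556, -3.0000, 0.1111).
‖u_2‖ = 3.4960, so q_2 = (0.2543, -0.4449, -0.8581, 0.0318).
q_1·w_3 = (-0.6667)·(-2) + (-0.3333)·4 + 0.0000·(-4) + 0.6667·(-3) = -2.0000; q_2·w_3 = 0.2543·(-2) + (-0.4449)·4 + (-0.8581)·(-4) + 0.0318·(-3) = 1.0488.
u_3 = w_3 + 2.0000·q_1 − 1.0488·q_2 = (-3.6000, 3.8000, -3.1000, -1.7000).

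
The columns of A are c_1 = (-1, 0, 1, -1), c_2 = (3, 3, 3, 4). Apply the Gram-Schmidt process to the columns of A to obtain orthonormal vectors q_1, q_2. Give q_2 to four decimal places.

q_2 = (0.2716, 0.4888, 0.7061, 0.4345)

q_1 = c_1/‖c_1‖ = (-1, 0, 1, -1)/1.7321 = (-0.5774, 0.0000, 0.5774, -0.5774).
r_{12} = q_1·c_2 = -2.3094.
u_2 = c_2 + 2.3094·q_1 = (1.6667, 3.0000, 4.3333, 2.6667).
‖u_2‖ = 6.1373, so q_2 = (0.2716, 0.4888, 0.7061, 0.4345).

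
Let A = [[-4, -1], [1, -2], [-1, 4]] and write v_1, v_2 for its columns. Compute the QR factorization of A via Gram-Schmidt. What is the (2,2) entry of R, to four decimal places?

v_1 = (-4, 1, -1); ‖v_1‖ = 4.2426, so q_1 = (-0.9428, 0.2357, -0.2357).
q_1·v_2 = (-0.9428)·(-1) + 0.2357·(-2) + (-0.2357)·4 = -0.4714.
u_2 = v_2 + 0.4714·q_1 = (-1.4444, -1.8889, 3.8889).
r_{22} = ‖u_2‖ = 4.5583.

r_{22} = 4.5583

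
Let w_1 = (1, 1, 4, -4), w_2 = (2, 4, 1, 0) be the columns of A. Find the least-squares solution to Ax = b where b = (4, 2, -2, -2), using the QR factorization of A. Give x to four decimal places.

e_1 = w_1/‖w_1‖ = (1, 1, 4, -4)/5.8310 = (0.1715, 0.1715, 0.6860, -0.6860).
r_{12} = e_1·w_2 = 1.7150.
u_2 = w_2 − 1.7150·e_1 = (1.7059, 3.7059, -0.1765, 1.1765).
‖u_2‖ = 4.2496, so e_2 = (0.4014, 0.8721, -0.0415, 0.2768).
Qᵀb = (1.0290, 2.8792).
Back-substitute: x_2 = 2.8792/4.2496 = 0.6775.
x_1 = (1.0290 − 1.7150·0.6775)/5.8310 = -0.0228.

x = (-0.0228, 0.6775)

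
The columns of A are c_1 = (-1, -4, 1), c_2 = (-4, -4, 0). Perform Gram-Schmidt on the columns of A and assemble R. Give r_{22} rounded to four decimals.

c_1 = (-1, -4, 1); ‖c_1‖ = 4.2426, so q_1 = (-0.2357, -0.9428, 0.2357).
q_1·c_2 = (-0.2357)·(-4) + (-0.9428)·(-4) + 0.2357·0 = 4.7140.
u_2 = c_2 − 4.7140·q_1 = (-2.8889, 0.4444, -1.1111).
r_{22} = ‖u_2‖ = 3.1269.

r_{22} = 3.1269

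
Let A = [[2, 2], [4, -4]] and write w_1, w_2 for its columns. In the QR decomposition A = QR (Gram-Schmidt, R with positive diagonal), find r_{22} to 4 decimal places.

r_{22} = 3.5777

w_1 = (2, 4); ‖w_1‖ = 4.4721, so q_1 = (0.4472, 0.8944).
q_1·w_2 = 0.4472·2 + 0.8944·(-4) = -2.6833.
u_2 = w_2 + 2.6833·q_1 = (3.2000, -1.6000).
r_{22} = ‖u_2‖ = 3.5777.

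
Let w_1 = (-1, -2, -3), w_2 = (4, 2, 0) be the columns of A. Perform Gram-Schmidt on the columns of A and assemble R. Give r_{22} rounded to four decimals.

r_{22} = 3.9279

w_1 = (-1, -2, -3); ‖w_1‖ = 3.7417, so q_1 = (-0.2673, -0.5345, -0.8018).
q_1·w_2 = (-0.2673)·4 + (-0.5345)·2 + (-0.8018)·0 = -2.1381.
u_2 = w_2 + 2.1381·q_1 = (3.4286, 0.8571, -1.7143).
r_{22} = ‖u_2‖ = 3.9279.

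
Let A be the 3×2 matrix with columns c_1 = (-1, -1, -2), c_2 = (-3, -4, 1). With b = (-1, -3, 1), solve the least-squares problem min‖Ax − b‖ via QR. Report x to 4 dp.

x = (-0.2137, 0.6565)

q_1 = c_1/‖c_1‖ = (-1, -1, -2)/2.4495 = (-0.4082, -0.4082, -0.8165).
r_{12} = q_1·c_2 = 2.0412.
u_2 = c_2 − 2.0412·q_1 = (-2.1667, -3.1667, 2.6667).
‖u_2‖ = 4.6726, so q_2 = (-0.4637, -0.6777, 0.5707).
Qᵀb = (0.8165, 3.0675).
Back-substitute: x_2 = 3.0675/4.6726 = 0.6565.
x_1 = (0.8165 − 2.0412·0.6565)/2.4495 = -0.2137.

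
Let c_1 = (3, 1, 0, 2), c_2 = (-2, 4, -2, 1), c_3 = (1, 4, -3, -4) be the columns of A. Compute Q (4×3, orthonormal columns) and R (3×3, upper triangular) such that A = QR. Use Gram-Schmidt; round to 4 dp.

Q = [[0.8018, -0.4000, 0.4431], [0.2673, 0.8000, 0.2685], [0.0000, -0.4000, -0.3055], [0.5345, 0.2000, -0.7989]], R = [[3.7417, 0.0000, -0.2673], [0.0000, 5.0000, 3.2000], [0.0000, 0.0000, 5.6293]]

c_1 = (3, 1, 0, 2); ‖c_1‖ = 3.7417, so q_1 = (0.8018, 0.2673, 0.0000, 0.5345).
q_1·c_2 = 0.8018·(-2) + 0.2673·4 + 0.0000·(-2) + 0.5345·1 = 0.0000.
u_2 = c_2 + 0.0000·q_1 = (-2.0000, 4.0000, -2.0000, 1.0000).
‖u_2‖ = 5.0000, so q_2 = (-0.4000, 0.8000, -0.4000, 0.2000).
q_1·c_3 = 0.8018·1 + 0.2673·4 + 0.0000·(-3) + 0.5345·(-4) = -0.2673; q_2·c_3 = (-0.4000)·1 + 0.8000·4 + (-0.4000)·(-3) + 0.2000·(-4) = 3.2000.
u_3 = c_3 + 0.2673·q_1 − 3.2000·q_2 = (2.4943, 1.5114, -1.7200, -4.4971).
‖u_3‖ = 5.6293, so q_3 = (0.4431, 0.2685, -0.3055, -0.7989).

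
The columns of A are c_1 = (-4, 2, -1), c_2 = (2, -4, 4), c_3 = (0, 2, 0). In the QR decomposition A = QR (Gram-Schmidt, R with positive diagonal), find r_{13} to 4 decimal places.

r_{13} = 0.8729

c_1 = (-4, 2, -1); ‖c_1‖ = 4.5826, so e_1 = (-0.8729, 0.4364, -0.2182).
r_{13} = e_1·c_3 = 0.8729.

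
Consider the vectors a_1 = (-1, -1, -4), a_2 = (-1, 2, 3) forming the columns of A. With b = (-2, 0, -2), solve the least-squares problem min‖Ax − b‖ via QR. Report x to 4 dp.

x = (1.0602, 0.6988)

e_1 = a_1/‖a_1‖ = (-1, -1, -4)/4.2426 = (-0.2357, -0.2357, -0.9428).
r_{12} = e_1·a_2 = -3.0641.
u_2 = a_2 + 3.0641·e_1 = (-1.7222, 1.2778, 0.1111).
‖u_2‖ = 2.1473, so e_2 = (-0.8020, 0.5950, 0.0517).
Qᵀb = (2.3570, 1.5006).
Back-substitute: x_2 = 1.5006/2.1473 = 0.6988.
x_1 = (2.3570 + 3.0641·0.6988)/4.2426 = 1.0602.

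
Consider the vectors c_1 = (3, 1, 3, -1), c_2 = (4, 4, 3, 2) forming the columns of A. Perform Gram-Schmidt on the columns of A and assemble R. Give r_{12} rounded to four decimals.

c_1 = (3, 1, 3, -1); ‖c_1‖ = 4.4721, so q_1 = (0.6708, 0.2236, 0.6708, -0.2236).
r_{12} = q_1·c_2 = 5.1430.

r_{12} = 5.1430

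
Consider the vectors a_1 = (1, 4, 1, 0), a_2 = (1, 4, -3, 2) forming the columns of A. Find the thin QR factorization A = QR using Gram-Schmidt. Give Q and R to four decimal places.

e_1 = a_1/‖a_1‖ = (1, 4, 1, 0)/4.2426 = (0.2357, 0.9428, 0.2357, 0.0000).
r_{12} = e_1·a_2 = 3.2998.
u_2 = a_2 − 3.2998·e_1 = (0.2222, 0.8889, -3.7778, 2.0000).
‖u_2‖ = 4.3716, so e_2 = (0.0508, 0.2033, -0.8642, 0.4575).

Q = [[0.2357, 0.0508], [0.9428, 0.2033], [0.2357, -0.8642], [0.0000, 0.4575]], R = [[4.2426, 3.2998], [0.0000, 4.3716]]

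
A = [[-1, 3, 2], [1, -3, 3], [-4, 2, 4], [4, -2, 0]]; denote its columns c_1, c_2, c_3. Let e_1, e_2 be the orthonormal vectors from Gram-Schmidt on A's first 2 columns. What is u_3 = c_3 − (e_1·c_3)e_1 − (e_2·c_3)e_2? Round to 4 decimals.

c_1 = (-1, 1, -4, 4); ‖c_1‖ = 5.8310, so e_1 = (-0.1715, 0.1715, -0.6860, 0.6860).
e_1·c_2 = (-0.1715)·3 + 0.1715·(-3) + (-0.6860)·2 + 0.6860·(-2) = -3.7730.
u_2 = c_2 + 3.7730·e_1 = (2.3529, -2.3529, -0.5882, 0.5882).
‖u_2‖ = 3.4300, so e_2 = (0.6860, -0.6860, -0.1715, 0.1715).
e_1·c_3 = (-0.1715)·2 + 0.1715·3 + (-0.6860)·4 + 0.6860·0 = -2.5725; e_2·c_3 = 0.6860·2 + (-0.6860)·3 + (-0.1715)·4 + 0.1715·0 = -1.3720.
u_3 = c_3 + 2.5725·e_1 + 1.3720·e_2 = (2.5000, 2.5000, 2.0000, 2.0000).

u_3 = (2.5000, 2.5000, 2.0000, 2.0000)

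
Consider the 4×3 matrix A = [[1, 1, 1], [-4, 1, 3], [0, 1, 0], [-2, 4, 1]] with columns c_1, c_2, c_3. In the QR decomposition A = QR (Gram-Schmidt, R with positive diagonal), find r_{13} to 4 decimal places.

r_{13} = -2.8368

e_1 = c_1/‖c_1‖ = (1, -4, 0, -2)/4.5826 = (0.2182, -0.8729, 0.0000, -0.4364).
r_{13} = e_1·c_3 = -2.8368.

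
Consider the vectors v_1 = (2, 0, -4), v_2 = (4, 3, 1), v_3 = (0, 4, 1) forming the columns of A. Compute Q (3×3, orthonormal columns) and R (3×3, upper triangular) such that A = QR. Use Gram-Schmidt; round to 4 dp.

Q = [[0.4472, 0.7171, -0.5345], [0.0000, 0.5976, 0.8018], [-0.8944, 0.3586, -0.2673]], R = [[4.4721, 0.8944, -0.8944], [0.0000, 5.0200, 2.7490], [0.0000, 0.0000, 2.9399]]

e_1 = v_1/‖v_1‖ = (2, 0, -4)/4.4721 = (0.4472, 0.0000, -0.8944).
r_{12} = e_1·v_2 = 0.8944.
u_2 = v_2 − 0.8944·e_1 = (3.6000, 3.0000, 1.8000).
‖u_2‖ = 5.0200, so e_2 = (0.7171, 0.5976, 0.3586).
r_{13} = e_1·v_3 = -0.8944; r_{23} = e_2·v_3 = 2.7490.
u_3 = v_3 + 0.8944·e_1 − 2.7490·e_2 = (-1.5714, 2.3571, -0.7857).
‖u_3‖ = 2.9399, so e_3 = (-0.5345, 0.8018, -0.2673).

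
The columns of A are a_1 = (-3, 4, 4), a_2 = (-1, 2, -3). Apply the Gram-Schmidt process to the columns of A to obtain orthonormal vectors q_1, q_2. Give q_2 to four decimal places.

q_2 = (-0.2871, 0.5611, -0.7764)

a_1 = (-3, 4, 4); ‖a_1‖ = 6.4031, so q_1 = (-0.4685, 0.6247, 0.6247).
q_1·a_2 = (-0.4685)·(-1) + 0.6247·2 + 0.6247·(-3) = -0.1562.
u_2 = a_2 + 0.1562·q_1 = (-1.0732, 2.0976, -2.9024).
‖u_2‖ = 3.7384, so q_2 = (-0.2871, 0.5611, -0.7764).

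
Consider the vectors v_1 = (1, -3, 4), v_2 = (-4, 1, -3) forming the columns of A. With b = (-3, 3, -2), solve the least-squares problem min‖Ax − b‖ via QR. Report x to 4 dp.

e_1 = v_1/‖v_1‖ = (1, -3, 4)/5.0990 = (0.1961, -0.5883, 0.7845).
r_{12} = e_1·v_2 = -3.7262.
u_2 = v_2 + 3.7262·e_1 = (-3.2692, -1.1923, -0.0769).
‖u_2‖ = 3.4807, so e_2 = (-0.9392, -0.3425, -0.0221).
Qᵀb = (-3.9223, 1.8343).
Back-substitute: x_2 = 1.8343/3.4807 = 0.5270.
x_1 = (-3.9223 + 3.7262·0.5270)/5.0990 = -0.3841.

x = (-0.3841, 0.5270)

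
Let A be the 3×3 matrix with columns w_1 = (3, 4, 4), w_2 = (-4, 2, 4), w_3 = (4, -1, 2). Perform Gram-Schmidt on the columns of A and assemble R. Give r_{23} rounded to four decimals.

w_1 = (3, 4, 4); ‖w_1‖ = 6.4031, so e_1 = (0.4685, 0.6247, 0.6247).
e_1·w_2 = 0.4685·(-4) + 0.6247·2 + 0.6247·4 = 1.8741.
u_2 = w_2 − 1.8741·e_1 = (-4.8780, 0.8293, 2.8293).
‖u_2‖ = 5.6998, so e_2 = (-0.8558, 0.1455, 0.4964).
r_{23} = e_2·w_3 = -2.5760.

r_{23} = -2.5760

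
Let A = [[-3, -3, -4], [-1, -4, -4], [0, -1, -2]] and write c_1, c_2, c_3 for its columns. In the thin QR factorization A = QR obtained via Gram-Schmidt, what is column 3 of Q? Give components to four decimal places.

c_1 = (-3, -1, 0); ‖c_1‖ = 3.1623, so e_1 = (-0.9487, -0.3162, 0.0000).
e_1·c_2 = (-0.9487)·(-3) + (-0.3162)·(-4) + 0.0000·(-1) = 4.1110.
u_2 = c_2 − 4.1110·e_1 = (0.9000, -2.7000, -1.0000).
‖u_2‖ = 3.0166, so e_2 = (0.2983, -0.8950, -0.3315).
e_1·c_3 = (-0.9487)·(-4) + (-0.3162)·(-4) + 0.0000·(-2) = 5.0596; e_2·c_3 = 0.2983·(-4) + (-0.8950)·(-4) + (-0.3315)·(-2) = 3.0498.
u_3 = c_3 − 5.0596·e_1 − 3.0498·e_2 = (-0.1099, 0.3297, -0.9890).
‖u_3‖ = 1.0483, so e_3 = (-0.1048, 0.3145, -0.9435).

e_3 = (-0.1048, 0.3145, -0.9435)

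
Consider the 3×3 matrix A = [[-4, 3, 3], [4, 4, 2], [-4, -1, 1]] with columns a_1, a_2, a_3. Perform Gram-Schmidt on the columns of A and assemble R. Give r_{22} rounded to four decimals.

q_1 = a_1/‖a_1‖ = (-4, 4, -4)/6.9282 = (-0.5774, 0.5774, -0.5774).
r_{12} = q_1·a_2 = 1.1547.
u_2 = a_2 − 1.1547·q_1 = (3.6667, 3.3333, -0.3333).
r_{22} = ‖u_2‖ = 4.9666.

r_{22} = 4.9666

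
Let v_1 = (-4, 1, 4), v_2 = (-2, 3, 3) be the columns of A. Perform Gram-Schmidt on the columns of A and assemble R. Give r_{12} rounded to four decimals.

r_{12} = 4.0038

e_1 = v_1/‖v_1‖ = (-4, 1, 4)/5.7446 = (-0.6963, 0.1741, 0.6963).
r_{12} = e_1·v_2 = 4.0038.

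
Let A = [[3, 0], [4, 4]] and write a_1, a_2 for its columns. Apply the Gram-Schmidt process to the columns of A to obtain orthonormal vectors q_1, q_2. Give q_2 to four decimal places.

q_2 = (-0.8000, 0.6000)

a_1 = (3, 4); ‖a_1‖ = 5.0000, so q_1 = (0.6000, 0.8000).
q_1·a_2 = 0.6000·0 + 0.8000·4 = 3.2000.
u_2 = a_2 − 3.2000·q_1 = (-1.9200, 1.4400).
‖u_2‖ = 2.4000, so q_2 = (-0.8000, 0.6000).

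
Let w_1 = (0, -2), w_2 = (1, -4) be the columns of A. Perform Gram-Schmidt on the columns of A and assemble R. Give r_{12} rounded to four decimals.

w_1 = (0, -2); ‖w_1‖ = 2.0000, so q_1 = (0.0000, -1.0000).
r_{12} = q_1·w_2 = 4.0000.

r_{12} = 4.0000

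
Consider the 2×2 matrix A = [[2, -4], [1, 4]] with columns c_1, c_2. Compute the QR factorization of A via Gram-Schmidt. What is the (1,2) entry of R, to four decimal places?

r_{12} = -1.7889

c_1 = (2, 1); ‖c_1‖ = 2.2361, so e_1 = (0.8944, 0.4472).
r_{12} = e_1·c_2 = -1.7889.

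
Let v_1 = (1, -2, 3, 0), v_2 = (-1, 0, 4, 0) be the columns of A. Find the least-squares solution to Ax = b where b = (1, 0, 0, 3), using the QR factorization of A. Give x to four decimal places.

x = (0.2393, -0.2137)

v_1 = (1, -2, 3, 0); ‖v_1‖ = 3.7417, so q_1 = (0.2673, -0.5345, 0.8018, 0.0000).
q_1·v_2 = 0.2673·(-1) + (-0.5345)·0 + 0.8018·4 + 0.0000·0 = 2.9399.
u_2 = v_2 − 2.9399·q_1 = (-1.7857, 1.5714, 1.6429, 0.0000).
‖u_2‖ = 2.8909, so q_2 = (-0.6177, 0.5436, 0.5683, 0.0000).
Qᵀb = (0.2673, -0.6177).
Back-substitute: x_2 = -0.6177/2.8909 = -0.2137.
x_1 = (0.2673 − 2.9399·(-0.2137))/3.7417 = 0.2393.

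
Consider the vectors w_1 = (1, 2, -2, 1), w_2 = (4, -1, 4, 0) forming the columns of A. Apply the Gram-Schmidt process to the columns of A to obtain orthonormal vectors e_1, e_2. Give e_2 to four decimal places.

w_1 = (1, 2, -2, 1); ‖w_1‖ = 3.1623, so e_1 = (0.3162, 0.6325, -0.6325, 0.3162).
e_1·w_2 = 0.3162·4 + 0.6325·(-1) + (-0.6325)·4 + 0.3162·0 = -1.8974.
u_2 = w_2 + 1.8974·e_1 = (4.6000, 0.2000, 2.8000, 0.6000).
‖u_2‖ = 5.4222, so e_2 = (0.8484, 0.0369, 0.5164, 0.1107).

e_2 = (0.8484, 0.0369, 0.5164, 0.1107)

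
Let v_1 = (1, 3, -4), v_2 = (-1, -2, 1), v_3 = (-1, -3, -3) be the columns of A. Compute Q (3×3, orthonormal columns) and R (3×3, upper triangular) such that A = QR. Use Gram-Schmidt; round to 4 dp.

Q = [[0.1961, -0.4972, 0.8452], [0.5883, -0.6298, -0.5071], [-0.7845, -0.5967, -0.1690]], R = [[5.0990, -2.1573, 0.3922], [0.0000, 1.1602, 4.1769], [0.0000, 0.0000, 1.1832]]

v_1 = (1, 3, -4); ‖v_1‖ = 5.0990, so e_1 = (0.1961, 0.5883, -0.7845).
e_1·v_2 = 0.1961·(-1) + 0.5883·(-2) + (-0.7845)·1 = -2.1573.
u_2 = v_2 + 2.1573·e_1 = (-0.5769, -0.7308, -0.6923).
‖u_2‖ = 1.1602, so e_2 = (-0.4972, -0.6298, -0.5967).
e_1·v_3 = 0.1961·(-1) + 0.5883·(-3) + (-0.7845)·(-3) = 0.3922; e_2·v_3 = (-0.4972)·(-1) + (-0.6298)·(-3) + (-0.5967)·(-3) = 4.1769.
u_3 = v_3 − 0.3922·e_1 − 4.1769·e_2 = (1.0000, -0.6000, -0.2000).
‖u_3‖ = 1.1832, so e_3 = (0.8452, -0.5071, -0.1690).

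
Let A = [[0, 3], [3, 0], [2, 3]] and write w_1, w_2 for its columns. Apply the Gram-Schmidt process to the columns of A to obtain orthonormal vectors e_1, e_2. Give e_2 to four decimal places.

e_2 = (0.7687, -0.3548, 0.5322)

w_1 = (0, 3, 2); ‖w_1‖ = 3.6056, so e_1 = (0.0000, 0.8321, 0.5547).
e_1·w_2 = 0.0000·3 + 0.8321·0 + 0.5547·3 = 1.6641.
u_2 = w_2 − 1.6641·e_1 = (3.0000, -1.3846, 2.0769).
‖u_2‖ = 3.9027, so e_2 = (0.7687, -0.3548, 0.5322).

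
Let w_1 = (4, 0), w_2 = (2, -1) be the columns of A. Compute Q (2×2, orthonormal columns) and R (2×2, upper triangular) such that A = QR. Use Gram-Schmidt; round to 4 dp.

q_1 = w_1/‖w_1‖ = (4, 0)/4.0000 = (1.0000, 0.0000).
r_{12} = q_1·w_2 = 2.0000.
u_2 = w_2 − 2.0000·q_1 = (0.0000, -1.0000).
‖u_2‖ = 1.0000, so q_2 = (0.0000, -1.0000).

Q = [[1.0000, 0.0000], [0.0000, -1.0000]], R = [[4.0000, 2.0000], [0.0000, 1.0000]]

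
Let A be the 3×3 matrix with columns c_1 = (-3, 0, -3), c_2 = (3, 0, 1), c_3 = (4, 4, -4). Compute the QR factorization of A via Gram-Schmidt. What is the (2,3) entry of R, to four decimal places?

e_1 = c_1/‖c_1‖ = (-3, 0, -3)/4.2426 = (-0.7071, 0.0000, -0.7071).
r_{12} = e_1·c_2 = -2.8284.
u_2 = c_2 + 2.8284·e_1 = (1.0000, 0.0000, -1.0000).
‖u_2‖ = 1.4142, so e_2 = (0.7071, 0.0000, -0.7071).
r_{23} = e_2·c_3 = 5.6569.

r_{23} = 5.6569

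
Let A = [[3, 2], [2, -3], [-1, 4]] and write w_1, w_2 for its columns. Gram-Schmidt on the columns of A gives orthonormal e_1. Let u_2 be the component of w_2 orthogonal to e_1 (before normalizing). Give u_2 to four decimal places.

e_1 = w_1/‖w_1‖ = (3, 2, -1)/3.7417 = (0.8018, 0.5345, -0.2673).
r_{12} = e_1·w_2 = -1.0690.
u_2 = w_2 + 1.0690·e_1 = (2.8571, -2.4286, 3.7143).

u_2 = (2.8571, -2.4286, 3.7143)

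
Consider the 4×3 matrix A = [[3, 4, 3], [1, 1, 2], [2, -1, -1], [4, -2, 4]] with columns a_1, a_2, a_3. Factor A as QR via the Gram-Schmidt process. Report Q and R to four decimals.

Q = [[0.5477, 0.7943, -0.0931], [0.1826, 0.1932, 0.3415], [0.3651, -0.2576, -0.8426], [0.7303, -0.5152, 0.4058]], R = [[5.4772, 0.5477, 4.5644], [0.0000, 4.6583, 0.9660], [0.0000, 0.0000, 2.8694]]

a_1 = (3, 1, 2, 4); ‖a_1‖ = 5.4772, so e_1 = (0.5477, 0.1826, 0.3651, 0.7303).
e_1·a_2 = 0.5477·4 + 0.1826·1 + 0.3651·(-1) + 0.7303·(-2) = 0.5477.
u_2 = a_2 − 0.5477·e_1 = (3.7000, 0.9000, -1.2000, -2.4000).
‖u_2‖ = 4.6583, so e_2 = (0.7943, 0.1932, -0.2576, -0.5152).
e_1·a_3 = 0.5477·3 + 0.1826·2 + 0.3651·(-1) + 0.7303·4 = 4.5644; e_2·a_3 = 0.7943·3 + 0.1932·2 + (-0.2576)·(-1) + (-0.5152)·4 = 0.9660.
u_3 = a_3 − 4.5644·e_1 − 0.9660·e_2 = (-0.2673, 0.9800, -2.4178, 1.1644).
‖u_3‖ = 2.8694, so e_3 = (-0.0931, 0.3415, -0.8426, 0.4058).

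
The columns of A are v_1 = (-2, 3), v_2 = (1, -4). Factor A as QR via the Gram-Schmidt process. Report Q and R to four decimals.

Q = [[-0.5547, -0.8321], [0.8321, -0.5547]], R = [[3.6056, -3.8829], [0.0000, 1.3868]]

v_1 = (-2, 3); ‖v_1‖ = 3.6056, so q_1 = (-0.5547, 0.8321).
q_1·v_2 = (-0.5547)·1 + 0.8321·(-4) = -3.8829.
u_2 = v_2 + 3.8829·q_1 = (-1.1538, -0.7692).
‖u_2‖ = 1.3868, so q_2 = (-0.8321, -0.5547).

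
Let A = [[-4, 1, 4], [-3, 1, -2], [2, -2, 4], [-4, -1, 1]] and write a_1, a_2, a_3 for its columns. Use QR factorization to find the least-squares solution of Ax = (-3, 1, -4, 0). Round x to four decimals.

a_1 = (-4, -3, 2, -4); ‖a_1‖ = 6.7082, so e_1 = (-0.5963, -0.4472, 0.2981, -0.5963).
e_1·a_2 = (-0.5963)·1 + (-0.4472)·1 + 0.2981·(-2) + (-0.5963)·(-1) = -1.0435.
u_2 = a_2 + 1.0435·e_1 = (0.3778, 0.5333, -1.6889, -1.6222).
‖u_2‖ = 2.4313, so e_2 = (0.1554, 0.2194, -0.6947, -0.6672).
e_1·a_3 = (-0.5963)·4 + (-0.4472)·(-2) + 0.2981·4 + (-0.5963)·1 = -0.8944; e_2·a_3 = 0.1554·4 + 0.2194·(-2) + (-0.6947)·4 + (-0.6672)·1 = -3.2630.
u_3 = a_3 + 0.8944·e_1 + 3.2630·e_2 = (3.9737, -1.6842, 2.0000, -1.7105).
‖u_3‖ = 5.0550, so e_3 = (0.7861, -0.3332, 0.3957, -0.3384).
Qᵀb = (0.1491, 2.5318, -4.2741).
Back-substitute: x_3 = -4.2741/5.0550 = -0.8455.
x_2 = (2.5318 + 3.2630·(-0.8455))/2.4313 = -0.0934.
x_1 = (0.1491 + 1.0435·(-0.0934) + 0.8944·(-0.8455))/6.7082 = -0.1050.

x = (-0.1050, -0.0934, -0.8455)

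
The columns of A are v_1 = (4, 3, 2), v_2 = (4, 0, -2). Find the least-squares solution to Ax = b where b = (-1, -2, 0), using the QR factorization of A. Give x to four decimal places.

x = (-0.3486, 0.0092)

q_1 = v_1/‖v_1‖ = (4, 3, 2)/5.3852 = (0.7428, 0.5571, 0.3714).
r_{12} = q_1·v_2 = 2.2283.
u_2 = v_2 − 2.2283·q_1 = (2.3448, -1.2414, -2.8276).
‖u_2‖ = 3.8774, so q_2 = (0.6047, -0.3202, -0.7292).
Qᵀb = (-1.8570, 0.0356).
Back-substitute: x_2 = 0.0356/3.8774 = 0.0092.
x_1 = (-1.8570 − 2.2283·0.0092)/5.3852 = -0.3486.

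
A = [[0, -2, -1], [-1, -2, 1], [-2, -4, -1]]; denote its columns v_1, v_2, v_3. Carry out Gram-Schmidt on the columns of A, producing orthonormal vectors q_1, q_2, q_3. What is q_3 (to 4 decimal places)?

q_3 = (0.0000, 0.8944, -0.4472)

q_1 = v_1/‖v_1‖ = (0, -1, -2)/2.2361 = (0.0000, -0.4472, -0.8944).
r_{12} = q_1·v_2 = 4.4721.
u_2 = v_2 − 4.4721·q_1 = (-2.0000, 0.0000, 0.0000).
‖u_2‖ = 2.0000, so q_2 = (-1.0000, 0.0000, 0.0000).
r_{13} = q_1·v_3 = 0.4472; r_{23} = q_2·v_3 = 1.0000.
u_3 = v_3 − 0.4472·q_1 − 1.0000·q_2 = (0.0000, 1.2000, -0.6000).
‖u_3‖ = 1.3416, so q_3 = (0.0000, 0.8944, -0.4472).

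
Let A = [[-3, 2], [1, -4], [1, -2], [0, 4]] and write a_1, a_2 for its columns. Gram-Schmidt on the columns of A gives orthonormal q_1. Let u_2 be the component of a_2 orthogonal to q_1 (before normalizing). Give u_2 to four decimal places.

u_2 = (-1.2727, -2.9091, -0.9091, 4.0000)

a_1 = (-3, 1, 1, 0); ‖a_1‖ = 3.3166, so q_1 = (-0.9045, 0.3015, 0.3015, 0.0000).
q_1·a_2 = (-0.9045)·2 + 0.3015·(-4) + 0.3015·(-2) + 0.0000·4 = -3.6181.
u_2 = a_2 + 3.6181·q_1 = (-1.2727, -2.9091, -0.9091, 4.0000).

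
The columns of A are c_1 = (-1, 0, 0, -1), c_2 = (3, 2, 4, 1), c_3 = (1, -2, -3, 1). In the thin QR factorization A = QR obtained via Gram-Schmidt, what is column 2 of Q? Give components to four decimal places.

e_1 = c_1/‖c_1‖ = (-1, 0, 0, -1)/1.4142 = (-0.7071, 0.0000, 0.0000, -0.7071).
r_{12} = e_1·c_2 = -2.8284.
u_2 = c_2 + 2.8284·e_1 = (1.0000, 2.0000, 4.0000, -1.0000).
‖u_2‖ = 4.6904, so e_2 = (0.2132, 0.4264, 0.8528, -0.2132).

e_2 = (0.2132, 0.4264, 0.8528, -0.2132)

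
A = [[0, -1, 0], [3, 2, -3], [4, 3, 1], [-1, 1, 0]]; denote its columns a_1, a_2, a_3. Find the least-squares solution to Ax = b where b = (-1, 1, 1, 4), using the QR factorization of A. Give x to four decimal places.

x = (-1.2898, 2.0845, -0.2195)

a_1 = (0, 3, 4, -1); ‖a_1‖ = 5.0990, so e_1 = (0.0000, 0.5883, 0.7845, -0.1961).
e_1·a_2 = 0.0000·(-1) + 0.5883·2 + 0.7845·3 + (-0.1961)·1 = 3.3340.
u_2 = a_2 − 3.3340·e_1 = (-1.0000, 0.0385, 0.3846, 1.6538).
‖u_2‖ = 1.9709, so e_2 = (-0.5074, 0.0195, 0.1951, 0.8391).
e_1·a_3 = 0.0000·0 + 0.5883·(-3) + 0.7845·1 + (-0.1961)·0 = -0.9806; e_2·a_3 = (-0.5074)·0 + 0.0195·(-3) + 0.1951·1 + 0.8391·0 = 0.1366.
u_3 = a_3 + 0.9806·e_1 − 0.1366·e_2 = (0.0693, -2.4257, 1.7426, -0.3069).
‖u_3‖ = 3.0033, so e_3 = (0.0231, -0.8077, 0.5802, -0.1022).
Qᵀb = (0.5883, 4.0785, -0.6593).
Back-substitute: x_3 = -0.6593/3.0033 = -0.2195.
x_2 = (4.0785 − 0.1366·(-0.2195))/1.9709 = 2.0845.
x_1 = (0.5883 − 3.3340·2.0845 + 0.9806·(-0.2195))/5.0990 = -1.2898.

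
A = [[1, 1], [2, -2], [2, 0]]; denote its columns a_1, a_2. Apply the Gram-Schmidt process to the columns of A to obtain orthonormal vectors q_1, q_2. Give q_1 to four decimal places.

q_1 = a_1/‖a_1‖ = (1, 2, 2)/3.0000 = (0.3333, 0.6667, 0.6667).

q_1 = (0.3333, 0.6667, 0.6667)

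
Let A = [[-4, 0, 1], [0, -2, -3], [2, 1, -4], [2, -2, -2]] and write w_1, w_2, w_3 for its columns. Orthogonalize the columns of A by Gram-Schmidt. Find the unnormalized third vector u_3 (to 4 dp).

u_3 = (-1.4906, -1.9434, -3.2830, 0.3019)

w_1 = (-4, 0, 2, 2); ‖w_1‖ = 4.8990, so q_1 = (-0.8165, 0.0000, 0.4082, 0.4082).
q_1·w_2 = (-0.8165)·0 + 0.0000·(-2) + 0.4082·1 + 0.4082·(-2) = -0.4082.
u_2 = w_2 + 0.4082·q_1 = (-0.3333, -2.0000, 1.1667, -1.8333).
‖u_2‖ = 2.9721, so q_2 = (-0.1122, -0.6729, 0.3925, -0.6168).
q_1·w_3 = (-0.8165)·1 + 0.0000·(-3) + 0.4082·(-4) + 0.4082·(-2) = -3.2660; q_2·w_3 = (-0.1122)·1 + (-0.6729)·(-3) + 0.3925·(-4) + (-0.6168)·(-2) = 1.5702.
u_3 = w_3 + 3.2660·q_1 − 1.5702·q_2 = (-1.4906, -1.9434, -3.2830, 0.3019).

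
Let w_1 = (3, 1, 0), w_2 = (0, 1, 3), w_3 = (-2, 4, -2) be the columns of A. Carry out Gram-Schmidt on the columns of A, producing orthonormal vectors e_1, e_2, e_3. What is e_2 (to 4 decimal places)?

e_2 = (-0.0953, 0.2860, 0.9535)

w_1 = (3, 1, 0); ‖w_1‖ = 3.1623, so e_1 = (0.9487, 0.3162, 0.0000).
e_1·w_2 = 0.9487·0 + 0.3162·1 + 0.0000·3 = 0.3162.
u_2 = w_2 − 0.3162·e_1 = (-0.3000, 0.9000, 3.0000).
‖u_2‖ = 3.1464, so e_2 = (-0.0953, 0.2860, 0.9535).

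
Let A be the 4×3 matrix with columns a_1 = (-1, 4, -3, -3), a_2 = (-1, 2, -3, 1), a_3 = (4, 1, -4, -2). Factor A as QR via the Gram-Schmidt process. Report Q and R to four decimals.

e_1 = a_1/‖a_1‖ = (-1, 4, -3, -3)/5.9161 = (-0.1690, 0.6761, -0.5071, -0.5071).
r_{12} = e_1·a_2 = 2.5355.
u_2 = a_2 − 2.5355·e_1 = (-0.5714, 0.2857, -1.7143, 2.2857).
‖u_2‖ = 2.9277, so e_2 = (-0.1952, 0.0976, -0.5855, 0.7807).
r_{13} = e_1·a_3 = 3.0426; r_{23} = e_2·a_3 = 0.0976.
u_3 = a_3 − 3.0426·e_1 − 0.0976·e_2 = (4.5333, -1.0667, -2.4000, -0.5333).
‖u_3‖ = 5.2662, so e_3 = (0.8608, -0.2025, -0.4557, -0.1013).

Q = [[-0.1690, -0.1952, 0.8608], [0.6761, 0.0976, -0.2025], [-0.5071, -0.5855, -0.4557], [-0.5071, 0.7807, -0.1013]], R = [[5.9161, 2.5355, 3.0426], [0.0000, 2.9277, 0.0976], [0.0000, 0.0000, 5.2662]]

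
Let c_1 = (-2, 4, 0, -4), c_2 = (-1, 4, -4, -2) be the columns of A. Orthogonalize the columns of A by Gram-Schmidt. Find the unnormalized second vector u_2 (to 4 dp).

c_1 = (-2, 4, 0, -4); ‖c_1‖ = 6.0000, so e_1 = (-0.3333, 0.6667, 0.0000, -0.6667).
e_1·c_2 = (-0.3333)·(-1) + 0.6667·4 + 0.0000·(-4) + (-0.6667)·(-2) = 4.3333.
u_2 = c_2 − 4.3333·e_1 = (0.4444, 1.1111, -4.0000, 0.8889).

u_2 = (0.4444, 1.1111, -4.0000, 0.8889)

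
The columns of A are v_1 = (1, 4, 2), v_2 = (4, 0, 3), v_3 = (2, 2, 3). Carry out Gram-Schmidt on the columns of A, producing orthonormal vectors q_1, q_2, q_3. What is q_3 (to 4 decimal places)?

q_3 = (-0.5821, -0.2425, 0.7761)

v_1 = (1, 4, 2); ‖v_1‖ = 4.5826, so q_1 = (0.2182, 0.8729, 0.4364).
q_1·v_2 = 0.2182·4 + 0.8729·0 + 0.4364·3 = 2.1822.
u_2 = v_2 − 2.1822·q_1 = (3.5238, -1.9048, 2.0476).
‖u_2‖ = 4.4987, so q_2 = (0.7833, -0.4234, 0.4552).
q_1·v_3 = 0.2182·2 + 0.8729·2 + 0.4364·3 = 3.4915; q_2·v_3 = 0.7833·2 + (-0.4234)·2 + 0.4552·3 = 2.0853.
u_3 = v_3 − 3.4915·q_1 − 2.0853·q_2 = (-0.3953, -0.1647, 0.5271).
‖u_3‖ = 0.6791, so q_3 = (-0.5821, -0.2425, 0.7761).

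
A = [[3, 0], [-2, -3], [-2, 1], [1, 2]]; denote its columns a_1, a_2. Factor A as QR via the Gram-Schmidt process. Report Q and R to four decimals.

a_1 = (3, -2, -2, 1); ‖a_1‖ = 4.2426, so q_1 = (0.7071, -0.4714, -0.4714, 0.2357).
q_1·a_2 = 0.7071·0 + (-0.4714)·(-3) + (-0.4714)·1 + 0.2357·2 = 1.4142.
u_2 = a_2 − 1.4142·q_1 = (-1.0000, -2.3333, 1.6667, 1.6667).
‖u_2‖ = 3.4641, so q_2 = (-0.2887, -0.6736, 0.4811, 0.4811).

Q = [[0.7071, -0.2887], [-0.4714, -0.6736], [-0.4714, 0.4811], [0.2357, 0.4811]], R = [[4.2426, 1.4142], [0.0000, 3.4641]]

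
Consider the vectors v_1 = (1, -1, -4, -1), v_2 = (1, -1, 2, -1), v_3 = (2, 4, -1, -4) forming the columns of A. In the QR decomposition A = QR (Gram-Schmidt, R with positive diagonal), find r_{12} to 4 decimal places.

r_{12} = -1.1471

v_1 = (1, -1, -4, -1); ‖v_1‖ = 4.3589, so e_1 = (0.2294, -0.2294, -0.9177, -0.2294).
r_{12} = e_1·v_2 = -1.1471.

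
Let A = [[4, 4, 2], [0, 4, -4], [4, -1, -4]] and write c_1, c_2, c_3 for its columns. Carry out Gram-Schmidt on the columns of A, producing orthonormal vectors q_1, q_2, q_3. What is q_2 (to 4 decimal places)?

q_2 = (0.4683, 0.7493, -0.4683)

c_1 = (4, 0, 4); ‖c_1‖ = 5.6569, so q_1 = (0.7071, 0.0000, 0.7071).
q_1·c_2 = 0.7071·4 + 0.0000·4 + 0.7071·(-1) = 2.1213.
u_2 = c_2 − 2.1213·q_1 = (2.5000, 4.0000, -2.5000).
‖u_2‖ = 5.3385, so q_2 = (0.4683, 0.7493, -0.4683).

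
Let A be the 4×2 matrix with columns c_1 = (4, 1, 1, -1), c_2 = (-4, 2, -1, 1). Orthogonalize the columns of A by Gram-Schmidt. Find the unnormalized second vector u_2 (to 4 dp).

u_2 = (-0.6316, 2.8421, -0.1579, 0.1579)

q_1 = c_1/‖c_1‖ = (4, 1, 1, -1)/4.3589 = (0.9177, 0.2294, 0.2294, -0.2294).
r_{12} = q_1·c_2 = -3.6707.
u_2 = c_2 + 3.6707·q_1 = (-0.6316, 2.8421, -0.1579, 0.1579).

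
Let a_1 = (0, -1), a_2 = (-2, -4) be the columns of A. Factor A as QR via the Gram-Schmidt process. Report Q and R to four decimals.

Q = [[0.0000, -1.0000], [-1.0000, 0.0000]], R = [[1.0000, 4.0000], [0.0000, 2.0000]]

a_1 = (0, -1); ‖a_1‖ = 1.0000, so e_1 = (0.0000, -1.0000).
e_1·a_2 = 0.0000·(-2) + (-1.0000)·(-4) = 4.0000.
u_2 = a_2 − 4.0000·e_1 = (-2.0000, 0.0000).
‖u_2‖ = 2.0000, so e_2 = (-1.0000, 0.0000).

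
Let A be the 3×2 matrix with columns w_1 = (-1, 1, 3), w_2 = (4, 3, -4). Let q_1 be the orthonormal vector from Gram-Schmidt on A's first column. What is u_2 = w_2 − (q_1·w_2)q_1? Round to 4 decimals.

u_2 = (2.8182, 4.1818, -0.4545)

w_1 = (-1, 1, 3); ‖w_1‖ = 3.3166, so q_1 = (-0.3015, 0.3015, 0.9045).
q_1·w_2 = (-0.3015)·4 + 0.3015·3 + 0.9045·(-4) = -3.9196.
u_2 = w_2 + 3.9196·q_1 = (2.8182, 4.1818, -0.4545).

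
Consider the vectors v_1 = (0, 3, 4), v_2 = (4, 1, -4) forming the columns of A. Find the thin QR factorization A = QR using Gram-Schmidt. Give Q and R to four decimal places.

v_1 = (0, 3, 4); ‖v_1‖ = 5.0000, so e_1 = (0.0000, 0.6000, 0.8000).
e_1·v_2 = 0.0000·4 + 0.6000·1 + 0.8000·(-4) = -2.6000.
u_2 = v_2 + 2.6000·e_1 = (4.0000, 2.5600, -1.9200).
‖u_2‖ = 5.1225, so e_2 = (0.7809, 0.4998, -0.3748).

Q = [[0.0000, 0.7809], [0.6000, 0.4998], [0.8000, -0.3748]], R = [[5.0000, -2.6000], [0.0000, 5.1225]]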